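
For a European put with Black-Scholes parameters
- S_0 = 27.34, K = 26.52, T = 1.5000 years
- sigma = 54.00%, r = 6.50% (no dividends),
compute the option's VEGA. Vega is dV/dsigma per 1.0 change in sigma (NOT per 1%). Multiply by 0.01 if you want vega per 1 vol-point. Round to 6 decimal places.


d1 = 0.5241479630; d2 = -0.1372142675
phi(d1) = 0.3477386536; exp(-qT) = 1.0000000000; exp(-rT) = 0.9071023416
Vega = S * exp(-qT) * phi(d1) * sqrt(T) = 27.3400 * 1.0000000000 * 0.3477386536 * 1.2247448714 = 11.643864

Answer: Vega = 11.643864


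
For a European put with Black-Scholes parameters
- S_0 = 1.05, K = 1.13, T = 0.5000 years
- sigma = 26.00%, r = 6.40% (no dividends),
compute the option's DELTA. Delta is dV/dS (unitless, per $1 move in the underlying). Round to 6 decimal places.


Answer: Delta = -0.553066

Derivation:
d1 = -0.1334118411; d2 = -0.3172596042
phi(d1) = 0.3954077006; exp(-qT) = 1.0000000000; exp(-rT) = 0.9685065821
N(-d1) = 0.5530661594
Delta = -exp(-qT) * N(-d1) = -1.0000000000 * 0.5530661594 = -0.553066


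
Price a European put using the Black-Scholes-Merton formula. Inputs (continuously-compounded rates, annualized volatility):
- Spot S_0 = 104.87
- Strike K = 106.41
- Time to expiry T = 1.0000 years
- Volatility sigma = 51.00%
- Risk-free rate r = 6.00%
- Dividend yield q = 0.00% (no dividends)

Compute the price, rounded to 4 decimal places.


d1 = (ln(S/K) + (r - q + 0.5*sigma^2) * T) / (sigma * sqrt(T)) = 0.34406261
d2 = d1 - sigma * sqrt(T) = -0.16593739
exp(-rT) = 0.94176453; exp(-qT) = 1.00000000
P = K * exp(-rT) * N(-d2) - S_0 * exp(-qT) * N(-d1)
N(-d1) = 0.36539960; N(-d2) = 0.56589689
P = 106.4100 * 0.94176453 * 0.56589689 - 104.8700 * 1.00000000 * 0.36539960 = 18.3909

Answer: Price = 18.3909


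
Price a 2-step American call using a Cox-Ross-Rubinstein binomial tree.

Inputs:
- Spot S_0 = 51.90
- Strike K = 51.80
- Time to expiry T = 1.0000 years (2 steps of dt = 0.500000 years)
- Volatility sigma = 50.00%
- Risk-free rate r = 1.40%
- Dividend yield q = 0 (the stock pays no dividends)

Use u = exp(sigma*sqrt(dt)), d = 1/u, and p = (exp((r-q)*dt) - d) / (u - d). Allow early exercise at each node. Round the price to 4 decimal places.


Answer: Price = V(0,0) = 9.4472

Derivation:
dt = T/N = 0.500000
u = exp(sigma*sqrt(dt)) = 1.424119; d = 1/u = 0.702189
p = (exp((r-q)*dt) - d) / (u - d) = 0.422251
Discount per step: exp(-r*dt) = 0.993024
Stock lattice S(k, i) with i counting down-moves:
  k=0: S(0,0) = 51.9000
  k=1: S(1,0) = 73.9118; S(1,1) = 36.4436
  k=2: S(2,0) = 105.2592; S(2,1) = 51.9000; S(2,2) = 25.5903
Terminal payoffs V(N, i) = max(S_T - K, 0):
  V(2,0) = 53.459168; V(2,1) = 0.100000; V(2,2) = 0.000000
Backward induction: V(k, i) = exp(-r*dt) * [p * V(k+1, i) + (1-p) * V(k+1, i+1)]; then take max(V_cont, immediate exercise) for American.
  V(1,0) = exp(-r*dt) * [p*53.459168 + (1-p)*0.100000] = 22.473111; exercise = 22.111777; V(1,0) = max -> 22.473111
  V(1,1) = exp(-r*dt) * [p*0.100000 + (1-p)*0.000000] = 0.041931; exercise = 0.000000; V(1,1) = max -> 0.041931
  V(0,0) = exp(-r*dt) * [p*22.473111 + (1-p)*0.041931] = 9.447162; exercise = 0.100000; V(0,0) = max -> 9.447162


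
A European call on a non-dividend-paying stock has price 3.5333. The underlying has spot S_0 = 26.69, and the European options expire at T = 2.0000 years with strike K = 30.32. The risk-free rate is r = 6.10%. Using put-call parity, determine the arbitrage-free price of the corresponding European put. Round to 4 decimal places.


Answer: Put price = 3.6810

Derivation:
Put-call parity: C - P = S_0 * exp(-qT) - K * exp(-rT).
S_0 * exp(-qT) = 26.6900 * 1.00000000 = 26.69000000
K * exp(-rT) = 30.3200 * 0.88514837 = 26.83769853
P = C - S*exp(-qT) + K*exp(-rT)
P = 3.5333 - 26.69000000 + 26.83769853 = 3.6810


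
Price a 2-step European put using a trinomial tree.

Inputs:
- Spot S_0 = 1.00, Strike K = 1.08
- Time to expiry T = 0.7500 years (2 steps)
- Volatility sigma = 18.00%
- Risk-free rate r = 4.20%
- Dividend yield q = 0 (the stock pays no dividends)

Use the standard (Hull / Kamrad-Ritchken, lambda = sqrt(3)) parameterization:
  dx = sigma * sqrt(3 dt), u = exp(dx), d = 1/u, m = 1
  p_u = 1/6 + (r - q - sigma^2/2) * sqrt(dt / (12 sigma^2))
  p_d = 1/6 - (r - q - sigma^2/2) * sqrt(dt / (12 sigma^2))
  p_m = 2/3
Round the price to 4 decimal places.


Answer: Price = V(0,0) = 0.0927

Derivation:
dt = T/N = 0.375000; dx = sigma*sqrt(3*dt) = 0.190919
u = exp(dx) = 1.210361; d = 1/u = 0.826200
p_u = 0.192005, p_m = 0.666667, p_d = 0.141329
Discount per step: exp(-r*dt) = 0.984373
Stock lattice S(k, j) with j the centered position index:
  k=0: S(0,+0) = 1.0000
  k=1: S(1,-1) = 0.8262; S(1,+0) = 1.0000; S(1,+1) = 1.2104
  k=2: S(2,-2) = 0.6826; S(2,-1) = 0.8262; S(2,+0) = 1.0000; S(2,+1) = 1.2104; S(2,+2) = 1.4650
Terminal payoffs V(N, j) = max(K - S_T, 0):
  V(2,-2) = 0.397394; V(2,-1) = 0.253800; V(2,+0) = 0.080000; V(2,+1) = 0.000000; V(2,+2) = 0.000000
Backward induction: V(k, j) = exp(-r*dt) * [p_u * V(k+1, j+1) + p_m * V(k+1, j) + p_d * V(k+1, j-1)]
  V(1,-1) = exp(-r*dt) * [p_u*0.080000 + p_m*0.253800 + p_d*0.397394] = 0.236962
  V(1,+0) = exp(-r*dt) * [p_u*0.000000 + p_m*0.080000 + p_d*0.253800] = 0.087809
  V(1,+1) = exp(-r*dt) * [p_u*0.000000 + p_m*0.000000 + p_d*0.080000] = 0.011130
  V(0,+0) = exp(-r*dt) * [p_u*0.011130 + p_m*0.087809 + p_d*0.236962] = 0.092694


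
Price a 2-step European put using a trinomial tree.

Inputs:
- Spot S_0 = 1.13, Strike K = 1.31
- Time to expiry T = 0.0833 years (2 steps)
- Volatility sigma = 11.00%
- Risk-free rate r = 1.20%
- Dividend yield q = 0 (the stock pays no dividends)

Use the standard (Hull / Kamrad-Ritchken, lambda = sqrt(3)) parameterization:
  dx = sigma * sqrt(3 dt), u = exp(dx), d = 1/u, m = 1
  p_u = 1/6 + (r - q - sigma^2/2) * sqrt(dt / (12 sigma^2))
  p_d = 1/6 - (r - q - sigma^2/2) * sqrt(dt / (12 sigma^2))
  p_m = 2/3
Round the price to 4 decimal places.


Answer: Price = V(0,0) = 0.1787

Derivation:
dt = T/N = 0.041650; dx = sigma*sqrt(3*dt) = 0.038883
u = exp(dx) = 1.039649; d = 1/u = 0.961863
p_u = 0.169853, p_m = 0.666667, p_d = 0.163480
Discount per step: exp(-r*dt) = 0.999500
Stock lattice S(k, j) with j the centered position index:
  k=0: S(0,+0) = 1.1300
  k=1: S(1,-1) = 1.0869; S(1,+0) = 1.1300; S(1,+1) = 1.1748
  k=2: S(2,-2) = 1.0455; S(2,-1) = 1.0869; S(2,+0) = 1.1300; S(2,+1) = 1.1748; S(2,+2) = 1.2214
Terminal payoffs V(N, j) = max(K - S_T, 0):
  V(2,-2) = 0.264546; V(2,-1) = 0.223095; V(2,+0) = 0.180000; V(2,+1) = 0.135197; V(2,+2) = 0.088617
Backward induction: V(k, j) = exp(-r*dt) * [p_u * V(k+1, j+1) + p_m * V(k+1, j) + p_d * V(k+1, j-1)]
  V(1,-1) = exp(-r*dt) * [p_u*0.180000 + p_m*0.223095 + p_d*0.264546] = 0.222440
  V(1,+0) = exp(-r*dt) * [p_u*0.135197 + p_m*0.180000 + p_d*0.223095] = 0.179345
  V(1,+1) = exp(-r*dt) * [p_u*0.088617 + p_m*0.135197 + p_d*0.180000] = 0.134542
  V(0,+0) = exp(-r*dt) * [p_u*0.134542 + p_m*0.179345 + p_d*0.222440] = 0.178691


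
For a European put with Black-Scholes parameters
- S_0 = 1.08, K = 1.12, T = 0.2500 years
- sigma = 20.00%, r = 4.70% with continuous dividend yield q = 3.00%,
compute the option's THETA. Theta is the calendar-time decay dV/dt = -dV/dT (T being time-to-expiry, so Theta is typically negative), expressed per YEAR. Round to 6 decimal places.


Answer: Theta = -0.068413

Derivation:
d1 = -0.2711764417; d2 = -0.3711764417
phi(d1) = 0.3845402306; exp(-qT) = 0.9925280548; exp(-rT) = 0.9883187617
Theta = -S*exp(-qT)*phi(d1)*sigma/(2*sqrt(T)) + r*K*exp(-rT)*N(-d2) - q*S*exp(-qT)*N(-d1)
N(-d1) = 0.6068723344; N(-d2) = 0.6447469407; sqrt(T) = 0.5000000000
Term 1 = -1.0800 * 0.9925280548 * 0.3845402306 * 0.2000 / (2 * 0.5000000000) = -0.0824400649
Term 2 = 0.0470 * 1.1200 * 0.9883187617 * 0.6447469407 = 0.0335430238
Term 3 = -0.0300 * 1.0800 * 0.9925280548 * 0.6068723344 = -0.0195157453
Theta = -0.0824400649 + (0.0335430238) + (-0.0195157453) = -0.068413


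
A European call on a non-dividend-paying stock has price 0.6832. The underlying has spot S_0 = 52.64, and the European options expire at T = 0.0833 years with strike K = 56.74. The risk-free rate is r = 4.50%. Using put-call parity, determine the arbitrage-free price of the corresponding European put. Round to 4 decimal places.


Answer: Put price = 4.5709

Derivation:
Put-call parity: C - P = S_0 * exp(-qT) - K * exp(-rT).
S_0 * exp(-qT) = 52.6400 * 1.00000000 = 52.64000000
K * exp(-rT) = 56.7400 * 0.99625852 = 56.52770825
P = C - S*exp(-qT) + K*exp(-rT)
P = 0.6832 - 52.64000000 + 56.52770825 = 4.5709


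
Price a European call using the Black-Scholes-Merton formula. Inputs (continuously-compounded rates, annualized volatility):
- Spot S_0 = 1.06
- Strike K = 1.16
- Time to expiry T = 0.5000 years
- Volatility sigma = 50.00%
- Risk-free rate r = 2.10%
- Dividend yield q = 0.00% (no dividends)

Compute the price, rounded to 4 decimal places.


d1 = (ln(S/K) + (r - q + 0.5*sigma^2) * T) / (sigma * sqrt(T)) = -0.04851063
d2 = d1 - sigma * sqrt(T) = -0.40206402
exp(-rT) = 0.98955493; exp(-qT) = 1.00000000
C = S_0 * exp(-qT) * N(d1) - K * exp(-rT) * N(d2)
N(d1) = 0.48065465; N(d2) = 0.34381846
C = 1.0600 * 1.00000000 * 0.48065465 - 1.1600 * 0.98955493 * 0.34381846 = 0.1148

Answer: Price = 0.1148


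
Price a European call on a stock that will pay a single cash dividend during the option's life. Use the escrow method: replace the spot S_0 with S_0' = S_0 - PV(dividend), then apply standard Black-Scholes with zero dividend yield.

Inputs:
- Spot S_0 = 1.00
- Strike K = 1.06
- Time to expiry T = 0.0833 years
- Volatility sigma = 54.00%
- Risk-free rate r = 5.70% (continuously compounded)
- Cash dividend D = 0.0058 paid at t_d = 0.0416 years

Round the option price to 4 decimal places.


PV(D) = D * exp(-r * t_d) = 0.0058 * 0.99763161 = 0.00578626
S_0' = S_0 - PV(D) = 1.0000 - 0.00578626 = 0.99421374
d1 = (ln(S_0'/K) + (r + sigma^2/2)*T) / (sigma*sqrt(T)) = -0.30271229
d2 = d1 - sigma*sqrt(T) = -0.45856568
exp(-rT) = 0.99526315
N(d1) = 0.38105457; N(d2) = 0.32327304
C = S_0' * N(d1) - K * exp(-rT) * N(d2) = 0.99421374 * 0.38105457 - 1.0600 * 0.99526315 * 0.32327304 = 0.0378

Answer: Price = 0.0378


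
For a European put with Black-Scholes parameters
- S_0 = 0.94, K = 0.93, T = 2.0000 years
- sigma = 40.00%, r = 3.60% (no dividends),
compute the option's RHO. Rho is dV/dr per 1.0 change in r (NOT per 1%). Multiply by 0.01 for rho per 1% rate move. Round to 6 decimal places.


Answer: Rho = -0.959460

Derivation:
d1 = 0.4290287117; d2 = -0.1366567132
phi(d1) = 0.3638653669; exp(-qT) = 1.0000000000; exp(-rT) = 0.9305308958
N(-d2) = 0.5543489269
Rho = -K*T*exp(-rT)*N(-d2) = -0.9300 * 2.0000 * 0.9305308958 * 0.5543489269 = -0.959460


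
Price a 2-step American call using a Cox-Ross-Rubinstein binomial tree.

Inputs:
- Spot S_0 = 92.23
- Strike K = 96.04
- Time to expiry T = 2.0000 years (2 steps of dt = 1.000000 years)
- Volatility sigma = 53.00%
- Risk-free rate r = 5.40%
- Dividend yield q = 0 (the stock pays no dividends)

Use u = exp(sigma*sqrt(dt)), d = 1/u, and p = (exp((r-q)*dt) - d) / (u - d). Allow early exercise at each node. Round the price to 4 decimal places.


Answer: Price = V(0,0) = 27.0077

Derivation:
dt = T/N = 1.000000
u = exp(sigma*sqrt(dt)) = 1.698932; d = 1/u = 0.588605
p = (exp((r-q)*dt) - d) / (u - d) = 0.420488
Discount per step: exp(-r*dt) = 0.947432
Stock lattice S(k, i) with i counting down-moves:
  k=0: S(0,0) = 92.2300
  k=1: S(1,0) = 156.6925; S(1,1) = 54.2870
  k=2: S(2,0) = 266.2100; S(2,1) = 92.2300; S(2,2) = 31.9536
Terminal payoffs V(N, i) = max(S_T - K, 0):
  V(2,0) = 170.169996; V(2,1) = 0.000000; V(2,2) = 0.000000
Backward induction: V(k, i) = exp(-r*dt) * [p * V(k+1, i) + (1-p) * V(k+1, i+1)]; then take max(V_cont, immediate exercise) for American.
  V(1,0) = exp(-r*dt) * [p*170.169996 + (1-p)*0.000000] = 67.793020; exercise = 60.652527; V(1,0) = max -> 67.793020
  V(1,1) = exp(-r*dt) * [p*0.000000 + (1-p)*0.000000] = 0.000000; exercise = 0.000000; V(1,1) = max -> 0.000000
  V(0,0) = exp(-r*dt) * [p*67.793020 + (1-p)*0.000000] = 27.007661; exercise = 0.000000; V(0,0) = max -> 27.007661


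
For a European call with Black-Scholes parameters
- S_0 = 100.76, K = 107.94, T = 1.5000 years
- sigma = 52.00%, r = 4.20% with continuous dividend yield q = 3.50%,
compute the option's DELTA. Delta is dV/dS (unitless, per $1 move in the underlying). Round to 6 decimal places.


Answer: Delta = 0.559563

Derivation:
d1 = 0.2268383489; d2 = -0.4100289843
phi(d1) = 0.3888092749; exp(-qT) = 0.9488543211; exp(-rT) = 0.9389434737
N(d1) = 0.5897252786
Delta = exp(-qT) * N(d1) = 0.9488543211 * 0.5897252786 = 0.559563


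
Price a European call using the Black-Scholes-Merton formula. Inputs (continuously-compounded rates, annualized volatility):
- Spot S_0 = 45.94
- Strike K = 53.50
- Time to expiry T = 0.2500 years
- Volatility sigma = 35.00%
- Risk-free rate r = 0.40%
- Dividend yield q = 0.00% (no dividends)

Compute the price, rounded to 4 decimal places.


Answer: Price = 0.9263

Derivation:
d1 = (ln(S/K) + (r - q + 0.5*sigma^2) * T) / (sigma * sqrt(T)) = -0.77733118
d2 = d1 - sigma * sqrt(T) = -0.95233118
exp(-rT) = 0.99900050; exp(-qT) = 1.00000000
C = S_0 * exp(-qT) * N(d1) - K * exp(-rT) * N(d2)
N(d1) = 0.21848170; N(d2) = 0.17046452
C = 45.9400 * 1.00000000 * 0.21848170 - 53.5000 * 0.99900050 * 0.17046452 = 0.9263


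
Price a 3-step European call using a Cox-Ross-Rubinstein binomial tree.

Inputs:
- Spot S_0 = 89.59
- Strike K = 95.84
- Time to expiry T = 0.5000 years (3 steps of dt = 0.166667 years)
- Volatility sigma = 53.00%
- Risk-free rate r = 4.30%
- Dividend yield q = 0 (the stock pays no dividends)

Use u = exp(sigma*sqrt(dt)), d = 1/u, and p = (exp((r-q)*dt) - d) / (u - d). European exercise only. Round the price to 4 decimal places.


dt = T/N = 0.166667
u = exp(sigma*sqrt(dt)) = 1.241564; d = 1/u = 0.805436
p = (exp((r-q)*dt) - d) / (u - d) = 0.462609
Discount per step: exp(-r*dt) = 0.992859
Stock lattice S(k, i) with i counting down-moves:
  k=0: S(0,0) = 89.5900
  k=1: S(1,0) = 111.2317; S(1,1) = 72.1590
  k=2: S(2,0) = 138.1012; S(2,1) = 89.5900; S(2,2) = 58.1195
  k=3: S(3,0) = 171.4615; S(3,1) = 111.2317; S(3,2) = 72.1590; S(3,3) = 46.8115
Terminal payoffs V(N, i) = max(S_T - K, 0):
  V(3,0) = 75.621455; V(3,1) = 15.391687; V(3,2) = 0.000000; V(3,3) = 0.000000
Backward induction: V(k, i) = exp(-r*dt) * [p * V(k+1, i) + (1-p) * V(k+1, i+1)].
  V(2,0) = exp(-r*dt) * [p*75.621455 + (1-p)*15.391687] = 42.945618
  V(2,1) = exp(-r*dt) * [p*15.391687 + (1-p)*0.000000] = 7.069482
  V(2,2) = exp(-r*dt) * [p*0.000000 + (1-p)*0.000000] = 0.000000
  V(1,0) = exp(-r*dt) * [p*42.945618 + (1-p)*7.069482] = 23.497093
  V(1,1) = exp(-r*dt) * [p*7.069482 + (1-p)*0.000000] = 3.247049
  V(0,0) = exp(-r*dt) * [p*23.497093 + (1-p)*3.247049] = 12.524812

Answer: Price = V(0,0) = 12.5248


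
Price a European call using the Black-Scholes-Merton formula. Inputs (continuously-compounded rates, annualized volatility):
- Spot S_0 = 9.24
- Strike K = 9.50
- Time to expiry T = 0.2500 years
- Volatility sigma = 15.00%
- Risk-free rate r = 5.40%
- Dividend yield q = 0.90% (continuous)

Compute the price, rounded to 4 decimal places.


Answer: Price = 0.2081

Derivation:
d1 = (ln(S/K) + (r - q + 0.5*sigma^2) * T) / (sigma * sqrt(T)) = -0.18249884
d2 = d1 - sigma * sqrt(T) = -0.25749884
exp(-rT) = 0.98659072; exp(-qT) = 0.99775253
C = S_0 * exp(-qT) * N(d1) - K * exp(-rT) * N(d2)
N(d1) = 0.42759563; N(d2) = 0.39839686
C = 9.2400 * 0.99775253 * 0.42759563 - 9.5000 * 0.98659072 * 0.39839686 = 0.2081


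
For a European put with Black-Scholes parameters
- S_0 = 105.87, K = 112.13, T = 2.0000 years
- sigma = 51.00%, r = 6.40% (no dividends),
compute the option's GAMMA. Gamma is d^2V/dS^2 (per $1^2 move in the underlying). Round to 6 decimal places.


d1 = 0.4584450752; d2 = -0.2628038416
phi(d1) = 0.3591466505; exp(-qT) = 1.0000000000; exp(-rT) = 0.8798533791
Gamma = exp(-qT) * phi(d1) / (S * sigma * sqrt(T)) = 1.0000000000 * 0.3591466505 / (105.8700 * 0.5100 * 1.4142135624) = 0.004703

Answer: Gamma = 0.004703


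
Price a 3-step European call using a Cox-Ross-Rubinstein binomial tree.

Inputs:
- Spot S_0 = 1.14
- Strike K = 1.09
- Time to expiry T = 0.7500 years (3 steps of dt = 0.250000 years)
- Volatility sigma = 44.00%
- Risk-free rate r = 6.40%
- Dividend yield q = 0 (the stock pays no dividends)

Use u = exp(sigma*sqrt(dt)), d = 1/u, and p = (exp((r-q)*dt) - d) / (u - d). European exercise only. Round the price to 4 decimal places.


dt = T/N = 0.250000
u = exp(sigma*sqrt(dt)) = 1.246077; d = 1/u = 0.802519
p = (exp((r-q)*dt) - d) / (u - d) = 0.481583
Discount per step: exp(-r*dt) = 0.984127
Stock lattice S(k, i) with i counting down-moves:
  k=0: S(0,0) = 1.1400
  k=1: S(1,0) = 1.4205; S(1,1) = 0.9149
  k=2: S(2,0) = 1.7701; S(2,1) = 1.1400; S(2,2) = 0.7342
  k=3: S(3,0) = 2.2057; S(3,1) = 1.4205; S(3,2) = 0.9149; S(3,3) = 0.5892
Terminal payoffs V(N, i) = max(S_T - K, 0):
  V(3,0) = 1.115663; V(3,1) = 0.330527; V(3,2) = 0.000000; V(3,3) = 0.000000
Backward induction: V(k, i) = exp(-r*dt) * [p * V(k+1, i) + (1-p) * V(k+1, i+1)].
  V(2,0) = exp(-r*dt) * [p*1.115663 + (1-p)*0.330527] = 0.697387
  V(2,1) = exp(-r*dt) * [p*0.330527 + (1-p)*0.000000] = 0.156650
  V(2,2) = exp(-r*dt) * [p*0.000000 + (1-p)*0.000000] = 0.000000
  V(1,0) = exp(-r*dt) * [p*0.697387 + (1-p)*0.156650] = 0.410440
  V(1,1) = exp(-r*dt) * [p*0.156650 + (1-p)*0.000000] = 0.074242
  V(0,0) = exp(-r*dt) * [p*0.410440 + (1-p)*0.074242] = 0.232401

Answer: Price = V(0,0) = 0.2324


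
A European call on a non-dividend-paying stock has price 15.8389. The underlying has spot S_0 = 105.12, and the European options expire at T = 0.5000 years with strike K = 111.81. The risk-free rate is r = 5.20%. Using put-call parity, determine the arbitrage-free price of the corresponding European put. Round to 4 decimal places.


Answer: Put price = 19.6593

Derivation:
Put-call parity: C - P = S_0 * exp(-qT) - K * exp(-rT).
S_0 * exp(-qT) = 105.1200 * 1.00000000 = 105.12000000
K * exp(-rT) = 111.8100 * 0.97433509 = 108.94040637
P = C - S*exp(-qT) + K*exp(-rT)
P = 15.8389 - 105.12000000 + 108.94040637 = 19.6593


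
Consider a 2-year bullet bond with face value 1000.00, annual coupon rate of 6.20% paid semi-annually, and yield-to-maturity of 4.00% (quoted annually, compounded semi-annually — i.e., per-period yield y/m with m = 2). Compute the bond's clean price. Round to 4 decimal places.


Answer: Price = 1041.8850

Derivation:
Coupon per period c = face * coupon_rate / m = 31.000000
Periods per year m = 2; per-period yield y/m = 0.020000
Number of cashflows N = 4
Cashflows (t years, CF_t, discount factor 1/(1+y/m)^(m*t), PV):
  t = 0.5000: CF_t = 31.000000, DF = 0.980392, PV = 30.392157
  t = 1.0000: CF_t = 31.000000, DF = 0.961169, PV = 29.796232
  t = 1.5000: CF_t = 31.000000, DF = 0.942322, PV = 29.211992
  t = 2.0000: CF_t = 1031.000000, DF = 0.923845, PV = 952.484634
Price P = sum_t PV_t = 1041.885016


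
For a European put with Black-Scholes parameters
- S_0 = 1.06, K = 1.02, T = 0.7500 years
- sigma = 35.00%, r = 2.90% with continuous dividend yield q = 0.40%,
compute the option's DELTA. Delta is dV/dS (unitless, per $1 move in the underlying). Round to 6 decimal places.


Answer: Delta = -0.365709

Derivation:
d1 = 0.3403192179; d2 = 0.0372103266
phi(d1) = 0.3764962778; exp(-qT) = 0.9970044955; exp(-rT) = 0.9784848257
N(-d1) = 0.3668080731
Delta = -exp(-qT) * N(-d1) = -0.9970044955 * 0.3668080731 = -0.365709


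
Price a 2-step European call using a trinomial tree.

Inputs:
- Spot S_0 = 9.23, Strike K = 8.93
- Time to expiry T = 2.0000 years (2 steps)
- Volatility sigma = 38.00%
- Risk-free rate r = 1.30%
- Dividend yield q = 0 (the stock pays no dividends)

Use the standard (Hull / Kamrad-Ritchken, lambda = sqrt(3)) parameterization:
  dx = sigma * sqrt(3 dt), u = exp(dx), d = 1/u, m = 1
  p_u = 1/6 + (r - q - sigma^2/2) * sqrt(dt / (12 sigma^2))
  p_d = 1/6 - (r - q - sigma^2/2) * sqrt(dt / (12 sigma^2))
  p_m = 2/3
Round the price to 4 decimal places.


Answer: Price = V(0,0) = 1.9192

Derivation:
dt = T/N = 1.000000; dx = sigma*sqrt(3*dt) = 0.658179
u = exp(dx) = 1.931273; d = 1/u = 0.517793
p_u = 0.121694, p_m = 0.666667, p_d = 0.211639
Discount per step: exp(-r*dt) = 0.987084
Stock lattice S(k, j) with j the centered position index:
  k=0: S(0,+0) = 9.2300
  k=1: S(1,-1) = 4.7792; S(1,+0) = 9.2300; S(1,+1) = 17.8256
  k=2: S(2,-2) = 2.4747; S(2,-1) = 4.7792; S(2,+0) = 9.2300; S(2,+1) = 17.8256; S(2,+2) = 34.4262
Terminal payoffs V(N, j) = max(S_T - K, 0):
  V(2,-2) = 0.000000; V(2,-1) = 0.000000; V(2,+0) = 0.300000; V(2,+1) = 8.895649; V(2,+2) = 25.496192
Backward induction: V(k, j) = exp(-r*dt) * [p_u * V(k+1, j+1) + p_m * V(k+1, j) + p_d * V(k+1, j-1)]
  V(1,-1) = exp(-r*dt) * [p_u*0.300000 + p_m*0.000000 + p_d*0.000000] = 0.036037
  V(1,+0) = exp(-r*dt) * [p_u*8.895649 + p_m*0.300000 + p_d*0.000000] = 1.265983
  V(1,+1) = exp(-r*dt) * [p_u*25.496192 + p_m*8.895649 + p_d*0.300000] = 8.979170
  V(0,+0) = exp(-r*dt) * [p_u*8.979170 + p_m*1.265983 + p_d*0.036037] = 1.919215


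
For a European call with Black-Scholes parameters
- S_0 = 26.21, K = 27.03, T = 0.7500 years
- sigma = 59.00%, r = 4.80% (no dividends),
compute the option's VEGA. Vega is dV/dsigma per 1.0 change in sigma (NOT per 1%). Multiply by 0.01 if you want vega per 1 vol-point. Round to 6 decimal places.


Answer: Vega = 8.741472

Derivation:
d1 = 0.2656421019; d2 = -0.2453128863
phi(d1) = 0.3851118774; exp(-qT) = 1.0000000000; exp(-rT) = 0.9646402935
Vega = S * exp(-qT) * phi(d1) * sqrt(T) = 26.2100 * 1.0000000000 * 0.3851118774 * 0.8660254038 = 8.741472


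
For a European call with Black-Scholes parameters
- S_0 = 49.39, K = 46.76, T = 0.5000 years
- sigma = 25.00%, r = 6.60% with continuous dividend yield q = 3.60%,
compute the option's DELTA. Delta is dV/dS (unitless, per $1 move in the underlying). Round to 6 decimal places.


d1 = 0.4827833092; d2 = 0.3060066139
phi(d1) = 0.3550564830; exp(-qT) = 0.9821610324; exp(-rT) = 0.9675385596
N(d1) = 0.6853751984
Delta = exp(-qT) * N(d1) = 0.9821610324 * 0.6853751984 = 0.673149

Answer: Delta = 0.673149


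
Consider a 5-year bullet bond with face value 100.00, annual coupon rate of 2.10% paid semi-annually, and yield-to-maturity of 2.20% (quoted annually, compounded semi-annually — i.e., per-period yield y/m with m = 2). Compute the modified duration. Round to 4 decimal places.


Coupon per period c = face * coupon_rate / m = 1.050000
Periods per year m = 2; per-period yield y/m = 0.011000
Number of cashflows N = 10
Cashflows (t years, CF_t, discount factor 1/(1+y/m)^(m*t), PV):
  t = 0.5000: CF_t = 1.050000, DF = 0.989120, PV = 1.038576
  t = 1.0000: CF_t = 1.050000, DF = 0.978358, PV = 1.027276
  t = 1.5000: CF_t = 1.050000, DF = 0.967713, PV = 1.016099
  t = 2.0000: CF_t = 1.050000, DF = 0.957184, PV = 1.005043
  t = 2.5000: CF_t = 1.050000, DF = 0.946769, PV = 0.994108
  t = 3.0000: CF_t = 1.050000, DF = 0.936468, PV = 0.983292
  t = 3.5000: CF_t = 1.050000, DF = 0.926279, PV = 0.972593
  t = 4.0000: CF_t = 1.050000, DF = 0.916201, PV = 0.962011
  t = 4.5000: CF_t = 1.050000, DF = 0.906232, PV = 0.951544
  t = 5.0000: CF_t = 101.050000, DF = 0.896372, PV = 90.578424
Price P = sum_t PV_t = 99.528965
First compute Macaulay numerator sum_t t * PV_t:
  t * PV_t at t = 0.5000: 0.519288
  t * PV_t at t = 1.0000: 1.027276
  t * PV_t at t = 1.5000: 1.524148
  t * PV_t at t = 2.0000: 2.010086
  t * PV_t at t = 2.5000: 2.485270
  t * PV_t at t = 3.0000: 2.949875
  t * PV_t at t = 3.5000: 3.404076
  t * PV_t at t = 4.0000: 3.848044
  t * PV_t at t = 4.5000: 4.281948
  t * PV_t at t = 5.0000: 452.892122
Macaulay duration D = 474.942133 / 99.528965 = 4.771899
Modified duration = D / (1 + y/m) = 4.771899 / (1 + 0.011000) = 4.719979

Answer: Modified duration = 4.7200


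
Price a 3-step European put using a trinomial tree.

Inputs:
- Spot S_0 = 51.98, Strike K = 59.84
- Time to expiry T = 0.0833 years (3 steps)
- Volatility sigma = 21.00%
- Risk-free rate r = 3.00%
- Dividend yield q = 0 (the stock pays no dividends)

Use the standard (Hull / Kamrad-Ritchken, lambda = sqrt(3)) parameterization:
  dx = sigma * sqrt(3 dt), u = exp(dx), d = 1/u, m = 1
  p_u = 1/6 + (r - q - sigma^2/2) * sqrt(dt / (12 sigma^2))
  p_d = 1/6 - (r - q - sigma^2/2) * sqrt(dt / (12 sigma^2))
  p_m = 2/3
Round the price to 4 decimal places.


Answer: Price = V(0,0) = 7.7226

Derivation:
dt = T/N = 0.027767; dx = sigma*sqrt(3*dt) = 0.060610
u = exp(dx) = 1.062484; d = 1/u = 0.941191
p_u = 0.168488, p_m = 0.666667, p_d = 0.164846
Discount per step: exp(-r*dt) = 0.999167
Stock lattice S(k, j) with j the centered position index:
  k=0: S(0,+0) = 51.9800
  k=1: S(1,-1) = 48.9231; S(1,+0) = 51.9800; S(1,+1) = 55.2279
  k=2: S(2,-2) = 46.0459; S(2,-1) = 48.9231; S(2,+0) = 51.9800; S(2,+1) = 55.2279; S(2,+2) = 58.6788
  k=3: S(3,-3) = 43.3380; S(3,-2) = 46.0459; S(3,-1) = 48.9231; S(3,+0) = 51.9800; S(3,+1) = 55.2279; S(3,+2) = 58.6788; S(3,+3) = 62.3453
Terminal payoffs V(N, j) = max(K - S_T, 0):
  V(3,-3) = 16.501990; V(3,-2) = 13.794054; V(3,-1) = 10.916915; V(3,+0) = 7.860000; V(3,+1) = 4.612077; V(3,+2) = 1.161210; V(3,+3) = 0.000000
Backward induction: V(k, j) = exp(-r*dt) * [p_u * V(k+1, j+1) + p_m * V(k+1, j) + p_d * V(k+1, j-1)]
  V(2,-2) = exp(-r*dt) * [p_u*10.916915 + p_m*13.794054 + p_d*16.501990] = 13.744229
  V(2,-1) = exp(-r*dt) * [p_u*7.860000 + p_m*10.916915 + p_d*13.794054] = 10.867090
  V(2,+0) = exp(-r*dt) * [p_u*4.612077 + p_m*7.860000 + p_d*10.916915] = 7.810175
  V(2,+1) = exp(-r*dt) * [p_u*1.161210 + p_m*4.612077 + p_d*7.860000] = 4.562252
  V(2,+2) = exp(-r*dt) * [p_u*0.000000 + p_m*1.161210 + p_d*4.612077] = 1.533143
  V(1,-1) = exp(-r*dt) * [p_u*7.810175 + p_m*10.867090 + p_d*13.744229] = 10.817307
  V(1,+0) = exp(-r*dt) * [p_u*4.562252 + p_m*7.810175 + p_d*10.867090] = 7.760392
  V(1,+1) = exp(-r*dt) * [p_u*1.533143 + p_m*4.562252 + p_d*7.810175] = 4.583471
  V(0,+0) = exp(-r*dt) * [p_u*4.583471 + p_m*7.760392 + p_d*10.817307] = 7.722603


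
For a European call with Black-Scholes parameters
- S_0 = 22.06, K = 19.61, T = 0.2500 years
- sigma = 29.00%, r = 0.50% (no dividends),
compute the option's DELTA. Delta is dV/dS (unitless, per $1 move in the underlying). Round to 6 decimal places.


Answer: Delta = 0.814079

Derivation:
d1 = 0.8930267146; d2 = 0.7480267146
phi(d1) = 0.2677539306; exp(-qT) = 1.0000000000; exp(-rT) = 0.9987507809
N(d1) = 0.8140785667
Delta = exp(-qT) * N(d1) = 1.0000000000 * 0.8140785667 = 0.814079


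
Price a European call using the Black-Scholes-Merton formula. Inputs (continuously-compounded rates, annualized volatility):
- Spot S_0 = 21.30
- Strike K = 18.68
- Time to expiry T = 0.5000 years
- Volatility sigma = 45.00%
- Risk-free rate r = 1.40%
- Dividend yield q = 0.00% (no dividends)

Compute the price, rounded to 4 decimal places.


Answer: Price = 4.1255

Derivation:
d1 = (ln(S/K) + (r - q + 0.5*sigma^2) * T) / (sigma * sqrt(T)) = 0.59358830
d2 = d1 - sigma * sqrt(T) = 0.27539025
exp(-rT) = 0.99302444; exp(-qT) = 1.00000000
C = S_0 * exp(-qT) * N(d1) - K * exp(-rT) * N(d2)
N(d1) = 0.72360625; N(d2) = 0.60849178
C = 21.3000 * 1.00000000 * 0.72360625 - 18.6800 * 0.99302444 * 0.60849178 = 4.1255


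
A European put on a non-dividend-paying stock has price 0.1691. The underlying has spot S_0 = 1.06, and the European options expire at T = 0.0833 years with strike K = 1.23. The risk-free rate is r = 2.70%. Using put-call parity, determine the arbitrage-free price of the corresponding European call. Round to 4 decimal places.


Answer: Call price = 0.0019

Derivation:
Put-call parity: C - P = S_0 * exp(-qT) - K * exp(-rT).
S_0 * exp(-qT) = 1.0600 * 1.00000000 = 1.06000000
K * exp(-rT) = 1.2300 * 0.99775343 = 1.22723672
C = P + S*exp(-qT) - K*exp(-rT)
C = 0.1691 + 1.06000000 - 1.22723672 = 0.0019


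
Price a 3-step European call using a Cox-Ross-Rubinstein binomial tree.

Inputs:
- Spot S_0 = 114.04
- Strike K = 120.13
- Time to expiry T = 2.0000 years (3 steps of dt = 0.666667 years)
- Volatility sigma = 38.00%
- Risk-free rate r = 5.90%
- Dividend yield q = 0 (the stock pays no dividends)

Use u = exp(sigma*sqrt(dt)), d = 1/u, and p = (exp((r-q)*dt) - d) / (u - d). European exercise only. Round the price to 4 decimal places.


dt = T/N = 0.666667
u = exp(sigma*sqrt(dt)) = 1.363792; d = 1/u = 0.733250
p = (exp((r-q)*dt) - d) / (u - d) = 0.486672
Discount per step: exp(-r*dt) = 0.961430
Stock lattice S(k, i) with i counting down-moves:
  k=0: S(0,0) = 114.0400
  k=1: S(1,0) = 155.5268; S(1,1) = 83.6198
  k=2: S(2,0) = 212.1061; S(2,1) = 114.0400; S(2,2) = 61.3142
  k=3: S(3,0) = 289.2685; S(3,1) = 155.5268; S(3,2) = 83.6198; S(3,3) = 44.9586
Terminal payoffs V(N, i) = max(S_T - K, 0):
  V(3,0) = 169.138513; V(3,1) = 35.396785; V(3,2) = 0.000000; V(3,3) = 0.000000
Backward induction: V(k, i) = exp(-r*dt) * [p * V(k+1, i) + (1-p) * V(k+1, i+1)].
  V(2,0) = exp(-r*dt) * [p*169.138513 + (1-p)*35.396785] = 96.609502
  V(2,1) = exp(-r*dt) * [p*35.396785 + (1-p)*0.000000] = 16.562211
  V(2,2) = exp(-r*dt) * [p*0.000000 + (1-p)*0.000000] = 0.000000
  V(1,0) = exp(-r*dt) * [p*96.609502 + (1-p)*16.562211] = 53.377663
  V(1,1) = exp(-r*dt) * [p*16.562211 + (1-p)*0.000000] = 7.749485
  V(0,0) = exp(-r*dt) * [p*53.377663 + (1-p)*7.749485] = 28.800085

Answer: Price = V(0,0) = 28.8001


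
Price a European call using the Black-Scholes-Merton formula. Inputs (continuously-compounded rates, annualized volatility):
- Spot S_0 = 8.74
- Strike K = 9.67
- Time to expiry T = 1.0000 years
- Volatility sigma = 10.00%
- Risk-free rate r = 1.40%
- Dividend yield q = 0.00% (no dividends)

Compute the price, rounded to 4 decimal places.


Answer: Price = 0.0966

Derivation:
d1 = (ln(S/K) + (r - q + 0.5*sigma^2) * T) / (sigma * sqrt(T)) = -0.82118120
d2 = d1 - sigma * sqrt(T) = -0.92118120
exp(-rT) = 0.98609754; exp(-qT) = 1.00000000
C = S_0 * exp(-qT) * N(d1) - K * exp(-rT) * N(d2)
N(d1) = 0.20577153; N(d2) = 0.17847792
C = 8.7400 * 1.00000000 * 0.20577153 - 9.6700 * 0.98609754 * 0.17847792 = 0.0966


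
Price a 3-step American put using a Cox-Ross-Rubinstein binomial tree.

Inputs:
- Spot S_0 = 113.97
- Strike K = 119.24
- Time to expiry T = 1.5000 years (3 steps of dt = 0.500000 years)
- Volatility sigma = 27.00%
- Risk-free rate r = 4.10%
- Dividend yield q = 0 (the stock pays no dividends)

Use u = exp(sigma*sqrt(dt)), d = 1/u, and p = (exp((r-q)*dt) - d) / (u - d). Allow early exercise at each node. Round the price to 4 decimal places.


Answer: Price = V(0,0) = 15.5145

Derivation:
dt = T/N = 0.500000
u = exp(sigma*sqrt(dt)) = 1.210361; d = 1/u = 0.826200
p = (exp((r-q)*dt) - d) / (u - d) = 0.506328
Discount per step: exp(-r*dt) = 0.979709
Stock lattice S(k, i) with i counting down-moves:
  k=0: S(0,0) = 113.9700
  k=1: S(1,0) = 137.9449; S(1,1) = 94.1620
  k=2: S(2,0) = 166.9631; S(2,1) = 113.9700; S(2,2) = 77.7966
  k=3: S(3,0) = 202.0857; S(3,1) = 137.9449; S(3,2) = 94.1620; S(3,3) = 64.2755
Terminal payoffs V(N, i) = max(K - S_T, 0):
  V(3,0) = 0.000000; V(3,1) = 0.000000; V(3,2) = 25.078026; V(3,3) = 54.964485
Backward induction: V(k, i) = exp(-r*dt) * [p * V(k+1, i) + (1-p) * V(k+1, i+1)]; then take max(V_cont, immediate exercise) for American.
  V(2,0) = exp(-r*dt) * [p*0.000000 + (1-p)*0.000000] = 0.000000; exercise = 0.000000; V(2,0) = max -> 0.000000
  V(2,1) = exp(-r*dt) * [p*0.000000 + (1-p)*25.078026] = 12.129096; exercise = 5.270000; V(2,1) = max -> 12.129096
  V(2,2) = exp(-r*dt) * [p*25.078026 + (1-p)*54.964485] = 39.023875; exercise = 41.443410; V(2,2) = max -> 41.443410
  V(1,0) = exp(-r*dt) * [p*0.000000 + (1-p)*12.129096] = 5.866290; exercise = 0.000000; V(1,0) = max -> 5.866290
  V(1,1) = exp(-r*dt) * [p*12.129096 + (1-p)*41.443410] = 26.060976; exercise = 25.078026; V(1,1) = max -> 26.060976
  V(0,0) = exp(-r*dt) * [p*5.866290 + (1-p)*26.060976] = 15.514502; exercise = 5.270000; V(0,0) = max -> 15.514502


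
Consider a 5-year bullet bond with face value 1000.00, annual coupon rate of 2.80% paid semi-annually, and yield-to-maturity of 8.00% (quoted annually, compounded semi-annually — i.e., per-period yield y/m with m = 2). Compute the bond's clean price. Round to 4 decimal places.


Coupon per period c = face * coupon_rate / m = 14.000000
Periods per year m = 2; per-period yield y/m = 0.040000
Number of cashflows N = 10
Cashflows (t years, CF_t, discount factor 1/(1+y/m)^(m*t), PV):
  t = 0.5000: CF_t = 14.000000, DF = 0.961538, PV = 13.461538
  t = 1.0000: CF_t = 14.000000, DF = 0.924556, PV = 12.943787
  t = 1.5000: CF_t = 14.000000, DF = 0.888996, PV = 12.445949
  t = 2.0000: CF_t = 14.000000, DF = 0.854804, PV = 11.967259
  t = 2.5000: CF_t = 14.000000, DF = 0.821927, PV = 11.506979
  t = 3.0000: CF_t = 14.000000, DF = 0.790315, PV = 11.064403
  t = 3.5000: CF_t = 14.000000, DF = 0.759918, PV = 10.638849
  t = 4.0000: CF_t = 14.000000, DF = 0.730690, PV = 10.229663
  t = 4.5000: CF_t = 14.000000, DF = 0.702587, PV = 9.836214
  t = 5.0000: CF_t = 1014.000000, DF = 0.675564, PV = 685.022067
Price P = sum_t PV_t = 789.116710

Answer: Price = 789.1167


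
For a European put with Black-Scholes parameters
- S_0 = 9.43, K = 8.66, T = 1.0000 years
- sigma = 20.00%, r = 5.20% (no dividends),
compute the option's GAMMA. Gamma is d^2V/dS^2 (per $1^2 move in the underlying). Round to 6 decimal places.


Answer: Gamma = 0.155327

Derivation:
d1 = 0.7859068704; d2 = 0.5859068704
phi(d1) = 0.2929470692; exp(-qT) = 1.0000000000; exp(-rT) = 0.9493288668
Gamma = exp(-qT) * phi(d1) / (S * sigma * sqrt(T)) = 1.0000000000 * 0.2929470692 / (9.4300 * 0.2000 * 1.0000000000) = 0.155327


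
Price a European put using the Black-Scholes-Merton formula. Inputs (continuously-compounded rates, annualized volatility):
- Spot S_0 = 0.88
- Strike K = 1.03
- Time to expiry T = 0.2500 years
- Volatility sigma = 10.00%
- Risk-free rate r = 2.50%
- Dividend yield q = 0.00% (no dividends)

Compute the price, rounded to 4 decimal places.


d1 = (ln(S/K) + (r - q + 0.5*sigma^2) * T) / (sigma * sqrt(T)) = -2.99784348
d2 = d1 - sigma * sqrt(T) = -3.04784348
exp(-rT) = 0.99376949; exp(-qT) = 1.00000000
P = K * exp(-rT) * N(-d2) - S_0 * exp(-qT) * N(-d1)
N(-d1) = 0.99864051; N(-d2) = 0.99884755
P = 1.0300 * 0.99376949 * 0.99884755 - 0.8800 * 1.00000000 * 0.99864051 = 0.1436

Answer: Price = 0.1436


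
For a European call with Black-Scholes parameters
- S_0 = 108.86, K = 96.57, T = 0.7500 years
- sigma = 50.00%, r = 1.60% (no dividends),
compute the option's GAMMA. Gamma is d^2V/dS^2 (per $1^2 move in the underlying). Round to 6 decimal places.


Answer: Gamma = 0.007390

Derivation:
d1 = 0.5208727551; d2 = 0.0878600532
phi(d1) = 0.3483342587; exp(-qT) = 1.0000000000; exp(-rT) = 0.9880717129
Gamma = exp(-qT) * phi(d1) / (S * sigma * sqrt(T)) = 1.0000000000 * 0.3483342587 / (108.8600 * 0.5000 * 0.8660254038) = 0.007390


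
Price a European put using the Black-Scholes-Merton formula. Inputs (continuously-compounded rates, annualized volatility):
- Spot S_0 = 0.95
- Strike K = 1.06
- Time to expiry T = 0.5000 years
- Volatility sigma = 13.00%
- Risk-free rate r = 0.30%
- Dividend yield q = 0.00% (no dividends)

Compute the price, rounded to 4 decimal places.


Answer: Price = 0.1138

Derivation:
d1 = (ln(S/K) + (r - q + 0.5*sigma^2) * T) / (sigma * sqrt(T)) = -1.12959985
d2 = d1 - sigma * sqrt(T) = -1.22152373
exp(-rT) = 0.99850112; exp(-qT) = 1.00000000
P = K * exp(-rT) * N(-d2) - S_0 * exp(-qT) * N(-d1)
N(-d1) = 0.87067756; N(-d2) = 0.88905611
P = 1.0600 * 0.99850112 * 0.88905611 - 0.9500 * 1.00000000 * 0.87067756 = 0.1138


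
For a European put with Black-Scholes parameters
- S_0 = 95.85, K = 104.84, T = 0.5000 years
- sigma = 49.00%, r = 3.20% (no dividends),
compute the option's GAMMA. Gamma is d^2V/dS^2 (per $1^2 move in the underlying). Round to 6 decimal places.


Answer: Gamma = 0.012003

Derivation:
d1 = -0.0393264189; d2 = -0.3858087417
phi(d1) = 0.3986339041; exp(-qT) = 1.0000000000; exp(-rT) = 0.9841273201
Gamma = exp(-qT) * phi(d1) / (S * sigma * sqrt(T)) = 1.0000000000 * 0.3986339041 / (95.8500 * 0.4900 * 0.7071067812) = 0.012003


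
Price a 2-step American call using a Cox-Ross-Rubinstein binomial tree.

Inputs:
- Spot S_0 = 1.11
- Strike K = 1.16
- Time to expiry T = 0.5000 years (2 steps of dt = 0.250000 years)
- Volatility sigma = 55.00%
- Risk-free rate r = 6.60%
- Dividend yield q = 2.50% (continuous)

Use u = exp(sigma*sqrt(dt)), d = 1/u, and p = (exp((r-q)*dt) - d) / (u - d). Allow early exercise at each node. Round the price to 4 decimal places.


Answer: Price = V(0,0) = 0.1498

Derivation:
dt = T/N = 0.250000
u = exp(sigma*sqrt(dt)) = 1.316531; d = 1/u = 0.759572
p = (exp((r-q)*dt) - d) / (u - d) = 0.450178
Discount per step: exp(-r*dt) = 0.983635
Stock lattice S(k, i) with i counting down-moves:
  k=0: S(0,0) = 1.1100
  k=1: S(1,0) = 1.4613; S(1,1) = 0.8431
  k=2: S(2,0) = 1.9239; S(2,1) = 1.1100; S(2,2) = 0.6404
Terminal payoffs V(N, i) = max(S_T - K, 0):
  V(2,0) = 0.763911; V(2,1) = 0.000000; V(2,2) = 0.000000
Backward induction: V(k, i) = exp(-r*dt) * [p * V(k+1, i) + (1-p) * V(k+1, i+1)]; then take max(V_cont, immediate exercise) for American.
  V(1,0) = exp(-r*dt) * [p*0.763911 + (1-p)*0.000000] = 0.338268; exercise = 0.301349; V(1,0) = max -> 0.338268
  V(1,1) = exp(-r*dt) * [p*0.000000 + (1-p)*0.000000] = 0.000000; exercise = 0.000000; V(1,1) = max -> 0.000000
  V(0,0) = exp(-r*dt) * [p*0.338268 + (1-p)*0.000000] = 0.149789; exercise = 0.000000; V(0,0) = max -> 0.149789


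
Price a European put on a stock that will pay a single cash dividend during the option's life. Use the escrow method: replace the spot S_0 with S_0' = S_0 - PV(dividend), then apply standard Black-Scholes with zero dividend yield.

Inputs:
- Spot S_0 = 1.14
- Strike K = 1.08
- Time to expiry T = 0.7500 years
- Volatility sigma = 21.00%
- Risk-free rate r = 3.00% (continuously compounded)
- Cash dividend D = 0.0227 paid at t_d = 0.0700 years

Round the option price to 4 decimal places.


Answer: Price = 0.0518

Derivation:
PV(D) = D * exp(-r * t_d) = 0.0227 * 0.99790220 = 0.02265238
S_0' = S_0 - PV(D) = 1.1400 - 0.02265238 = 1.11734762
d1 = (ln(S_0'/K) + (r + sigma^2/2)*T) / (sigma*sqrt(T)) = 0.40158362
d2 = d1 - sigma*sqrt(T) = 0.21971828
exp(-rT) = 0.97775124
N(-d1) = 0.34399524; N(-d2) = 0.41304528
P = K * exp(-rT) * N(-d2) - S_0' * N(-d1) = 1.0800 * 0.97775124 * 0.41304528 - 1.11734762 * 0.34399524 = 0.0518


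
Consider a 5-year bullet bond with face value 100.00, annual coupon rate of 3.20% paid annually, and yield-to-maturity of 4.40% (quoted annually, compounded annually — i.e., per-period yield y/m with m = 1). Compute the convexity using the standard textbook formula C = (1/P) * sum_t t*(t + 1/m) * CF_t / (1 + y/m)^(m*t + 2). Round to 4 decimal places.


Answer: Convexity = 25.2594

Derivation:
Coupon per period c = face * coupon_rate / m = 3.200000
Periods per year m = 1; per-period yield y/m = 0.044000
Number of cashflows N = 5
Cashflows (t years, CF_t, discount factor 1/(1+y/m)^(m*t), PV):
  t = 1.0000: CF_t = 3.200000, DF = 0.957854, PV = 3.065134
  t = 2.0000: CF_t = 3.200000, DF = 0.917485, PV = 2.935952
  t = 3.0000: CF_t = 3.200000, DF = 0.878817, PV = 2.812215
  t = 4.0000: CF_t = 3.200000, DF = 0.841779, PV = 2.693692
  t = 5.0000: CF_t = 103.200000, DF = 0.806302, PV = 83.210322
Price P = sum_t PV_t = 94.717316
Convexity numerator sum_t t*(t + 1/m) * CF_t / (1+y/m)^(m*t + 2):
  t = 1.0000: term = 5.624430
  t = 2.0000: term = 16.162154
  t = 3.0000: term = 30.961980
  t = 4.0000: term = 49.428449
  t = 5.0000: term = 2290.326834
Convexity = (1/P) * sum = 2392.503846 / 94.717316 = 25.259414


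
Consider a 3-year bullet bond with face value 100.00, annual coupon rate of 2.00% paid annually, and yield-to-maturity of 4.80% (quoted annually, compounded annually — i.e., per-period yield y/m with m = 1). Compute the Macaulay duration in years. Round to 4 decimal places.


Coupon per period c = face * coupon_rate / m = 2.000000
Periods per year m = 1; per-period yield y/m = 0.048000
Number of cashflows N = 3
Cashflows (t years, CF_t, discount factor 1/(1+y/m)^(m*t), PV):
  t = 1.0000: CF_t = 2.000000, DF = 0.954198, PV = 1.908397
  t = 2.0000: CF_t = 2.000000, DF = 0.910495, PV = 1.820989
  t = 3.0000: CF_t = 102.000000, DF = 0.868793, PV = 88.616853
Price P = sum_t PV_t = 92.346240
Macaulay numerator sum_t t * PV_t:
  t * PV_t at t = 1.0000: 1.908397
  t * PV_t at t = 2.0000: 3.641979
  t * PV_t at t = 3.0000: 265.850559
Macaulay duration D = (sum_t t * PV_t) / P = 271.400935 / 92.346240 = 2.938950

Answer: Macaulay duration = 2.9389 years
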